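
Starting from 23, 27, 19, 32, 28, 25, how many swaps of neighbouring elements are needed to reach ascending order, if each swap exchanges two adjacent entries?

6

Each adjacent swap fixes exactly one inversion, so the minimum swap count equals the number of inversions.
Count inversions — for each element, later elements that are smaller:
23: 19 → 1
27: 19, 25 → 2
19: none → 0
32: 28, 25 → 2
28: 25 → 1
25: none → 0
Total inversions: 1 + 2 + 0 + 2 + 1 + 0 = 6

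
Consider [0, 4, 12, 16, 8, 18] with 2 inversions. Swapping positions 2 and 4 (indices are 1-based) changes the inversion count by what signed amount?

Positions 2 and 4 hold 4 and 16; after swapping, the array is [0, 16, 12, 4, 8, 18].
For each element, count later entries that are smaller:
0: 0
16: 3
12: 2
4: 0
8: 0
18: 0
Sum: 0 + 3 + 2 + 0 + 0 + 0 = 5
Change: 5 − 2 = +3

+3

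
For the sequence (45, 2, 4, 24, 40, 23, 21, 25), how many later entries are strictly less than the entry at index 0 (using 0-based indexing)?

7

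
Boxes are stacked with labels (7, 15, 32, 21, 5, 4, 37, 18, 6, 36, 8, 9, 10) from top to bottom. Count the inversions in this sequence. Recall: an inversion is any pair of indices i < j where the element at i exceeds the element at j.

38 inversions

For each element, count later entries that are smaller:
7 → 5, 4, 6 → 3
15 → 5, 4, 6, 8, 9, 10 → 6
32 → 21, 5, 4, 18, 6, 8, 9, 10 → 8
21 → 5, 4, 18, 6, 8, 9, 10 → 7
5 → 4 → 1
4 → none → 0
37 → 18, 6, 36, 8, 9, 10 → 6
18 → 6, 8, 9, 10 → 4
6 → none → 0
36 → 8, 9, 10 → 3
8 → none → 0
9 → none → 0
10 → none → 0
Sum: 3 + 6 + 8 + 7 + 1 + 0 + 6 + 4 + 0 + 3 + 0 + 0 + 0 = 38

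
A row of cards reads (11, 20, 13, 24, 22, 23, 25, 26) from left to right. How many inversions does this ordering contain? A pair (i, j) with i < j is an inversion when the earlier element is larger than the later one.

3 out-of-order pairs

For each element, count later entries that are smaller:
11 → none → 0
20 → 13 → 1
13 → none → 0
24 → 22, 23 → 2
22 → none → 0
23 → none → 0
25 → none → 0
26 → none → 0
Sum: 0 + 1 + 0 + 2 + 0 + 0 + 0 + 0 = 3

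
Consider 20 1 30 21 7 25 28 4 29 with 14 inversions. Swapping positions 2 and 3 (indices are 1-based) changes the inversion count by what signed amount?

+1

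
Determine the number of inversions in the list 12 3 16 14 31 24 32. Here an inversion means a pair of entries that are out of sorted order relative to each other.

Out-of-order index pairs (1-indexed):
(1,2): 12 > 3
(3,4): 16 > 14
(5,6): 31 > 24
That's 3 pairs.

3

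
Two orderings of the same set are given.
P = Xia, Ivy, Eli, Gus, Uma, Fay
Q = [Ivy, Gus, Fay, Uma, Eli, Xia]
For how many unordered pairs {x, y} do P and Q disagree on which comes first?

Assign each item its position (1..6) in the first ordering, then rewrite the second ordering as that position sequence:
positions: Xia→1, Ivy→2, Eli→3, Gus→4, Uma→5, Fay→6
second ordering as positions: [2, 4, 6, 5, 3, 1]
Discordant pairs = inversions in this position sequence.
2: 1 → 1
4: 3, 1 → 2
6: 5, 3, 1 → 3
5: 3, 1 → 2
3: 1 → 1
1: 0
Total: 1 + 2 + 3 + 2 + 1 + 0 = 9

9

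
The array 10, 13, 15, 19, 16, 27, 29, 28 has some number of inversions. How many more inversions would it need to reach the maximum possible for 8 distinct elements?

26

Maximum inversions for 8 distinct elements is C(8, 2) = 8·7/2 = 28.
Current inversions — for each element, count later smaller elements:
10: 0
13: 0
15: 0
19: 1
16: 0
27: 0
29: 1
28: 0
Current total: 0 + 0 + 0 + 1 + 0 + 0 + 1 + 0 = 2
Shortfall: 28 − 2 = 26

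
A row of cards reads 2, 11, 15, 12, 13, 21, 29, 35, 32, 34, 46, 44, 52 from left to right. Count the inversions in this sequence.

5 out-of-order pairs

Sweep left to right; for each value list the smaller values that follow it:
2 → none → 0
11 → none → 0
15 → 12, 13 → 2
12 → none → 0
13 → none → 0
21 → none → 0
29 → none → 0
35 → 32, 34 → 2
32 → none → 0
34 → none → 0
46 → 44 → 1
44 → none → 0
52 → none → 0
Sum: 0 + 0 + 2 + 0 + 0 + 0 + 0 + 2 + 0 + 0 + 1 + 0 + 0 = 5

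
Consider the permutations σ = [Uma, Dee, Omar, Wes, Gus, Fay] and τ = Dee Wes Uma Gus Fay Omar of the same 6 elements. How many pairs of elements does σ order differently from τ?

Assign each item its position (1..6) in the first ordering, then rewrite the second ordering as that position sequence:
positions: Uma→1, Dee→2, Omar→3, Wes→4, Gus→5, Fay→6
second ordering as positions: [2, 4, 1, 5, 6, 3]
Discordant pairs = inversions in this position sequence.
2: 1 → 1
4: 1, 3 → 2
1: 0
5: 3 → 1
6: 3 → 1
3: 0
Total: 1 + 2 + 0 + 1 + 1 + 0 = 5

5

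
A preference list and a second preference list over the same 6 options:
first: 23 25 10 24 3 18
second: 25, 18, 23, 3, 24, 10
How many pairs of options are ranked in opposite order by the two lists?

8 pairs

Assign each item its position (1..6) in the first ordering, then rewrite the second ordering as that position sequence:
positions: 23→1, 25→2, 10→3, 24→4, 3→5, 18→6
second ordering as positions: [2, 6, 1, 5, 4, 3]
Discordant pairs = inversions in this position sequence.
2: 1 → 1
6: 1, 5, 4, 3 → 4
1: 0
5: 4, 3 → 2
4: 3 → 1
3: 0
Total: 1 + 4 + 0 + 2 + 1 + 0 = 8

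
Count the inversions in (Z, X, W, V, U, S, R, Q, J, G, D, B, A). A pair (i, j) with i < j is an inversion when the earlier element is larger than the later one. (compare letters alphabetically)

Inversions: 78

For each element, count later entries that are smaller:
Z → X, W, V, U, S, R, Q, J, G, D, B, A → 12
X → W, V, U, S, R, Q, J, G, D, B, A → 11
W → V, U, S, R, Q, J, G, D, B, A → 10
V → U, S, R, Q, J, G, D, B, A → 9
U → S, R, Q, J, G, D, B, A → 8
S → R, Q, J, G, D, B, A → 7
R → Q, J, G, D, B, A → 6
Q → J, G, D, B, A → 5
J → G, D, B, A → 4
G → D, B, A → 3
D → B, A → 2
B → A → 1
A → none → 0
Sum: 12 + 11 + 10 + 9 + 8 + 7 + 6 + 5 + 4 + 3 + 2 + 1 + 0 = 78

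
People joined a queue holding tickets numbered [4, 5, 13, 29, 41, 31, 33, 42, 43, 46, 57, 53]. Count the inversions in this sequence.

Count, for each position, how many later elements it exceeds:
4: 0
5: 0
13: 0
29: 0
41: 2
31: 0
33: 0
42: 0
43: 0
46: 0
57: 1
53: 0
Sum: 0 + 0 + 0 + 0 + 2 + 0 + 0 + 0 + 0 + 0 + 1 + 0 = 3

3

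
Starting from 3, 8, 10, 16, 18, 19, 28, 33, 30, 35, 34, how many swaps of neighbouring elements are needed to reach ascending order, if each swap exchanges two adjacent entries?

2

The minimum number of adjacent swaps to sort an array equals its inversion count, since every such swap removes exactly one inversion.
Count inversions — for each element, later elements that are smaller:
3: none → 0
8: none → 0
10: none → 0
16: none → 0
18: none → 0
19: none → 0
28: none → 0
33: 30 → 1
30: none → 0
35: 34 → 1
34: none → 0
Total inversions: 0 + 0 + 0 + 0 + 0 + 0 + 0 + 1 + 0 + 1 + 0 = 2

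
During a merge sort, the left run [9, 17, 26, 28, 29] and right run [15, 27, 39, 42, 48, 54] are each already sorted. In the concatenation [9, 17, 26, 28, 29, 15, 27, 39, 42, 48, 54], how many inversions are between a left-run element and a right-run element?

Take each right-half value and tally the left-half values above it:
r = 15: 17, 26, 28, 29 → 4
r = 27: 28, 29 → 2
r = 39: none → 0
r = 42: none → 0
r = 48: none → 0
r = 54: none → 0
Cross-inversions: 4 + 2 + 0 + 0 + 0 + 0 = 6

6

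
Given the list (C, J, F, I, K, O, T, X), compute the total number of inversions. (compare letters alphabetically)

Inversions: 2

Element-by-element contributions:
C: 0
J: 2
F: 0
I: 0
K: 0
O: 0
T: 0
X: 0
Sum: 0 + 2 + 0 + 0 + 0 + 0 + 0 + 0 = 2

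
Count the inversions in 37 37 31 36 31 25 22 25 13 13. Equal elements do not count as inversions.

39

Count, for each position, how many later elements it exceeds:
37 → 31, 36, 31, 25, 22, 25, 13, 13 → 8
37 → 31, 36, 31, 25, 22, 25, 13, 13 → 8
31 → 25, 22, 25, 13, 13 → 5
36 → 31, 25, 22, 25, 13, 13 → 6
31 → 25, 22, 25, 13, 13 → 5
25 → 22, 13, 13 → 3
22 → 13, 13 → 2
25 → 13, 13 → 2
13 → none → 0
13 → none → 0
Sum: 8 + 8 + 5 + 6 + 5 + 3 + 2 + 2 + 0 + 0 = 39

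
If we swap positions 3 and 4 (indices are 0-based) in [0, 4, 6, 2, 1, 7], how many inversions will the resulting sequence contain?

There are 4 inversions.

Positions 3 and 4 hold 2 and 1; after swapping, the array is [0, 4, 6, 1, 2, 7].
For each element, count later entries that are smaller:
0 → none → 0
4 → 1, 2 → 2
6 → 1, 2 → 2
1 → none → 0
2 → none → 0
7 → none → 0
Sum: 0 + 2 + 2 + 0 + 0 + 0 = 4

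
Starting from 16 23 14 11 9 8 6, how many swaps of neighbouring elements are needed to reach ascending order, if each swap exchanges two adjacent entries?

Minimum adjacent swaps = number of inversions (each swap of adjacent out-of-order elements removes one inversion and no swap can remove more).
Count inversions — for each element, later elements that are smaller:
16: 14, 11, 9, 8, 6 → 5
23: 14, 11, 9, 8, 6 → 5
14: 11, 9, 8, 6 → 4
11: 9, 8, 6 → 3
9: 8, 6 → 2
8: 6 → 1
6: none → 0
Total inversions: 5 + 5 + 4 + 3 + 2 + 1 + 0 = 20

20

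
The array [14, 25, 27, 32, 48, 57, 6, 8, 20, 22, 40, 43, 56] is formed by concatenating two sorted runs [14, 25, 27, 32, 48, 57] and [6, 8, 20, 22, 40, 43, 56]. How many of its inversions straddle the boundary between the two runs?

27 cross-inversions

For each element r of the right run, count left-run elements greater than r:
r = 6: 14, 25, 27, 32, 48, 57 → 6
r = 8: 14, 25, 27, 32, 48, 57 → 6
r = 20: 25, 27, 32, 48, 57 → 5
r = 22: 25, 27, 32, 48, 57 → 5
r = 40: 48, 57 → 2
r = 43: 48, 57 → 2
r = 56: 57 → 1
Cross-inversions: 6 + 6 + 5 + 5 + 2 + 2 + 1 = 27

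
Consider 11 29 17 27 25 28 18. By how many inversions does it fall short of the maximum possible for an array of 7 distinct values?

Maximum inversions for 7 distinct elements is C(7, 2) = 7·6/2 = 21.
Current inversions — for each element, count later smaller elements:
11: 0
29: 5
17: 0
27: 2
25: 1
28: 1
18: 0
Current total: 0 + 5 + 0 + 2 + 1 + 1 + 0 = 9
Shortfall: 21 − 9 = 12

12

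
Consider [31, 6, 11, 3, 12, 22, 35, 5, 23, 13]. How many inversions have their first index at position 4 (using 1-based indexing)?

0

The element at index 4 is 3.
Elements after it: 12, 22, 35, 5, 23, 13
None of them are smaller than 3.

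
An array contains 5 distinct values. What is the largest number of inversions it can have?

10

The maximum occurs when the array is in strictly decreasing order: every one of the C(5, 2) pairs is inverted.
C(5, 2) = 5·4/2 = 10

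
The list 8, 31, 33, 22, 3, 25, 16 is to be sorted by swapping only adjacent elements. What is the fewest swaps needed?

Each adjacent swap fixes exactly one inversion, so the minimum swap count equals the number of inversions.
Count inversions — for each element, later elements that are smaller:
8: 3 → 1
31: 22, 3, 25, 16 → 4
33: 22, 3, 25, 16 → 4
22: 3, 16 → 2
3: none → 0
25: 16 → 1
16: none → 0
Total inversions: 1 + 4 + 4 + 2 + 0 + 1 + 0 = 12

12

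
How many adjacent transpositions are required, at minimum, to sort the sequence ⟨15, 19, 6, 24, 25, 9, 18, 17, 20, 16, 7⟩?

30

The minimum number of adjacent swaps to sort an array equals its inversion count, since every such swap removes exactly one inversion.
Count inversions — for each element, later elements that are smaller:
15: 6, 9, 7 → 3
19: 6, 9, 18, 17, 16, 7 → 6
6: none → 0
24: 9, 18, 17, 20, 16, 7 → 6
25: 9, 18, 17, 20, 16, 7 → 6
9: 7 → 1
18: 17, 16, 7 → 3
17: 16, 7 → 2
20: 16, 7 → 2
16: 7 → 1
7: none → 0
Total inversions: 3 + 6 + 0 + 6 + 6 + 1 + 3 + 2 + 2 + 1 + 0 = 30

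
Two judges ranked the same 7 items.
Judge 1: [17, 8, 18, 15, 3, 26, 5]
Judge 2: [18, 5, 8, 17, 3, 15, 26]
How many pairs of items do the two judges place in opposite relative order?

Assign each item its position (1..7) in the first ordering, then rewrite the second ordering as that position sequence:
positions: 17→1, 8→2, 18→3, 15→4, 3→5, 26→6, 5→7
second ordering as positions: [3, 7, 2, 1, 5, 4, 6]
Discordant pairs = inversions in this position sequence.
3: 2, 1 → 2
7: 2, 1, 5, 4, 6 → 5
2: 1 → 1
1: 0
5: 4 → 1
4: 0
6: 0
Total: 2 + 5 + 1 + 0 + 1 + 0 + 0 = 9

9 discordant pairs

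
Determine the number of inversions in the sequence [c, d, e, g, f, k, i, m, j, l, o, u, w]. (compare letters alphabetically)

5

Sweep left to right; for each value list the smaller values that follow it:
c → none → 0
d → none → 0
e → none → 0
g → f → 1
f → none → 0
k → i, j → 2
i → none → 0
m → j, l → 2
j → none → 0
l → none → 0
o → none → 0
u → none → 0
w → none → 0
Sum: 0 + 0 + 0 + 1 + 0 + 2 + 0 + 2 + 0 + 0 + 0 + 0 + 0 = 5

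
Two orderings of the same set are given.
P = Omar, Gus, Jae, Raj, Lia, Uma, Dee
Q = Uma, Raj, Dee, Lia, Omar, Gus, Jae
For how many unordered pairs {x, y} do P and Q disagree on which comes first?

Assign each item its position (1..7) in the first ordering, then rewrite the second ordering as that position sequence:
positions: Omar→1, Gus→2, Jae→3, Raj→4, Lia→5, Uma→6, Dee→7
second ordering as positions: [6, 4, 7, 5, 1, 2, 3]
Discordant pairs = inversions in this position sequence.
6: 4, 5, 1, 2, 3 → 5
4: 1, 2, 3 → 3
7: 5, 1, 2, 3 → 4
5: 1, 2, 3 → 3
1: 0
2: 0
3: 0
Total: 5 + 3 + 4 + 3 + 0 + 0 + 0 = 15

15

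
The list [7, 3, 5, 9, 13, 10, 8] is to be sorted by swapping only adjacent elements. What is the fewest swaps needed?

Minimum adjacent swaps = number of inversions (each swap of adjacent out-of-order elements removes one inversion and no swap can remove more).
Count inversions — for each element, later elements that are smaller:
7: 3, 5 → 2
3: none → 0
5: none → 0
9: 8 → 1
13: 10, 8 → 2
10: 8 → 1
8: none → 0
Total inversions: 2 + 0 + 0 + 1 + 2 + 1 + 0 = 6

6 adjacent swaps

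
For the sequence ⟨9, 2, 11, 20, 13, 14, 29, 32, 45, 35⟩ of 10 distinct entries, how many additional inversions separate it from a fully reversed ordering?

41 inversions short

Maximum inversions for 10 distinct elements is C(10, 2) = 10·9/2 = 45.
Current inversions — for each element, count later smaller elements:
9: 1
2: 0
11: 0
20: 2
13: 0
14: 0
29: 0
32: 0
45: 1
35: 0
Current total: 1 + 0 + 0 + 2 + 0 + 0 + 0 + 0 + 1 + 0 = 4
Shortfall: 45 − 4 = 41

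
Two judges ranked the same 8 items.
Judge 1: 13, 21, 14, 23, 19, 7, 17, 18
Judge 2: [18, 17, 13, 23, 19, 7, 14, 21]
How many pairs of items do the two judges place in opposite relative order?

Discordant pairs: 20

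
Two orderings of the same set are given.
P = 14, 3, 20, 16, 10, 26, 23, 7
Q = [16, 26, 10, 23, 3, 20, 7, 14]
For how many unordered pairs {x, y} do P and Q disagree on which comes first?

Assign each item its position (1..8) in the first ordering, then rewrite the second ordering as that position sequence:
positions: 14→1, 3→2, 20→3, 16→4, 10→5, 26→6, 23→7, 7→8
second ordering as positions: [4, 6, 5, 7, 2, 3, 8, 1]
Discordant pairs = inversions in this position sequence.
4: 2, 3, 1 → 3
6: 5, 2, 3, 1 → 4
5: 2, 3, 1 → 3
7: 2, 3, 1 → 3
2: 1 → 1
3: 1 → 1
8: 1 → 1
1: 0
Total: 3 + 4 + 3 + 3 + 1 + 1 + 1 + 0 = 16

16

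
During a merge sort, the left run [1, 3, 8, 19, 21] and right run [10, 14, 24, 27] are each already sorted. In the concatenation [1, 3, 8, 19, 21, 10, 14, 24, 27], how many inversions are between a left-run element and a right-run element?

4

Take each right-half value and tally the left-half values above it:
r = 10: 19, 21 → 2
r = 14: 19, 21 → 2
r = 24: none → 0
r = 27: none → 0
Cross-inversions: 2 + 2 + 0 + 0 = 4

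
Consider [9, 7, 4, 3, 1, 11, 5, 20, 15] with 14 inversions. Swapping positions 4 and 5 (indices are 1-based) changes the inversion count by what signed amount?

-1

Positions 4 and 5 hold 3 and 1; after swapping, the array is [9, 7, 4, 1, 3, 11, 5, 20, 15].
Element-by-element contributions:
9: 5
7: 4
4: 2
1: 0
3: 0
11: 1
5: 0
20: 1
15: 0
Sum: 5 + 4 + 2 + 0 + 0 + 1 + 0 + 1 + 0 = 13
Change: 13 − 14 = -1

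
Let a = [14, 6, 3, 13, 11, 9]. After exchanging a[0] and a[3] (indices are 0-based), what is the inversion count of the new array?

Inversions: 8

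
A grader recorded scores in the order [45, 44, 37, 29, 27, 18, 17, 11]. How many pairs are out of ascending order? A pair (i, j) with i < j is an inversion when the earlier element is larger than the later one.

Count, for each position, how many later elements it exceeds:
45 → 44, 37, 29, 27, 18, 17, 11 → 7
44 → 37, 29, 27, 18, 17, 11 → 6
37 → 29, 27, 18, 17, 11 → 5
29 → 27, 18, 17, 11 → 4
27 → 18, 17, 11 → 3
18 → 17, 11 → 2
17 → 11 → 1
11 → none → 0
Sum: 7 + 6 + 5 + 4 + 3 + 2 + 1 + 0 = 28

28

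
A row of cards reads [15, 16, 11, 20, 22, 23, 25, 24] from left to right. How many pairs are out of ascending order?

Element-by-element contributions:
15: 1
16: 1
11: 0
20: 0
22: 0
23: 0
25: 1
24: 0
Sum: 1 + 1 + 0 + 0 + 0 + 0 + 1 + 0 = 3

3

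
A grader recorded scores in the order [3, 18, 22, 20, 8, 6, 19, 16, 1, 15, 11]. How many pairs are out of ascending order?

There are 33 inversions.

Element-by-element contributions:
3: 1
18: 6
22: 8
20: 7
8: 2
6: 1
19: 4
16: 3
1: 0
15: 1
11: 0
Sum: 1 + 6 + 8 + 7 + 2 + 1 + 4 + 3 + 0 + 1 + 0 = 33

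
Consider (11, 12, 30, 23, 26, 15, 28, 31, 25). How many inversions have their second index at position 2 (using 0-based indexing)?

The element at index 2 is 30.
Elements before it: 11, 12
None of them are larger than 30.

0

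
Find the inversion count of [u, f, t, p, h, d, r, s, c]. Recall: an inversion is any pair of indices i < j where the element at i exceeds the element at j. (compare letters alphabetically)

Sweep left to right; for each value list the smaller values that follow it:
u → f, t, p, h, d, r, s, c → 8
f → d, c → 2
t → p, h, d, r, s, c → 6
p → h, d, c → 3
h → d, c → 2
d → c → 1
r → c → 1
s → c → 1
c → none → 0
Sum: 8 + 2 + 6 + 3 + 2 + 1 + 1 + 1 + 0 = 24

24 inversions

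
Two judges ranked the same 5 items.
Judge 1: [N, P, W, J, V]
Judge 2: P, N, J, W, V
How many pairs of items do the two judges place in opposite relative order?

2

Assign each item its position (1..5) in the first ordering, then rewrite the second ordering as that position sequence:
positions: N→1, P→2, W→3, J→4, V→5
second ordering as positions: [2, 1, 4, 3, 5]
Discordant pairs = inversions in this position sequence.
2: 1 → 1
1: 0
4: 3 → 1
3: 0
5: 0
Total: 1 + 0 + 1 + 0 + 0 = 2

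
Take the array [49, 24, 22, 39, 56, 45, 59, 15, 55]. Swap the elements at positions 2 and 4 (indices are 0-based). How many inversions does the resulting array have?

There are 18 inversions.

Positions 2 and 4 hold 22 and 56; after swapping, the array is [49, 24, 56, 39, 22, 45, 59, 15, 55].
Sweep left to right; for each value list the smaller values that follow it:
49 → 24, 39, 22, 45, 15 → 5
24 → 22, 15 → 2
56 → 39, 22, 45, 15, 55 → 5
39 → 22, 15 → 2
22 → 15 → 1
45 → 15 → 1
59 → 15, 55 → 2
15 → none → 0
55 → none → 0
Sum: 5 + 2 + 5 + 2 + 1 + 1 + 2 + 0 + 0 = 18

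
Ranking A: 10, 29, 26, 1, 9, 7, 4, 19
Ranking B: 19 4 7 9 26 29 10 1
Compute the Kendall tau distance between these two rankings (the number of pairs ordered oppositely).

25

Assign each item its position (1..8) in the first ordering, then rewrite the second ordering as that position sequence:
positions: 10→1, 29→2, 26→3, 1→4, 9→5, 7→6, 4→7, 19→8
second ordering as positions: [8, 7, 6, 5, 3, 2, 1, 4]
Discordant pairs = inversions in this position sequence.
8: 7, 6, 5, 3, 2, 1, 4 → 7
7: 6, 5, 3, 2, 1, 4 → 6
6: 5, 3, 2, 1, 4 → 5
5: 3, 2, 1, 4 → 4
3: 2, 1 → 2
2: 1 → 1
1: 0
4: 0
Total: 7 + 6 + 5 + 4 + 2 + 1 + 0 + 0 = 25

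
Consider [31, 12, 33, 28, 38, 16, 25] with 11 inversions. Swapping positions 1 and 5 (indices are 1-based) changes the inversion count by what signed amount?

+3

Positions 1 and 5 hold 31 and 38; after swapping, the array is [38, 12, 33, 28, 31, 16, 25].
Element-by-element contributions:
38 → 12, 33, 28, 31, 16, 25 → 6
12 → none → 0
33 → 28, 31, 16, 25 → 4
28 → 16, 25 → 2
31 → 16, 25 → 2
16 → none → 0
25 → none → 0
Sum: 6 + 0 + 4 + 2 + 2 + 0 + 0 = 14
Change: 14 − 11 = +3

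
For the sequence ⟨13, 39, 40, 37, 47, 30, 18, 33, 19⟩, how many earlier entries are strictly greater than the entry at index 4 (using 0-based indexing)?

The element at index 4 is 47.
Elements before it: 13, 39, 40, 37
None of them are larger than 47.

0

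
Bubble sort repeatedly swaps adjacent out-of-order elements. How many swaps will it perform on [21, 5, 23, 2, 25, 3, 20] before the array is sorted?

11

The minimum number of adjacent swaps to sort an array equals its inversion count, since every such swap removes exactly one inversion.
Count inversions — for each element, later elements that are smaller:
21: 5, 2, 3, 20 → 4
5: 2, 3 → 2
23: 2, 3, 20 → 3
2: none → 0
25: 3, 20 → 2
3: none → 0
20: none → 0
Total inversions: 4 + 2 + 3 + 0 + 2 + 0 + 0 = 11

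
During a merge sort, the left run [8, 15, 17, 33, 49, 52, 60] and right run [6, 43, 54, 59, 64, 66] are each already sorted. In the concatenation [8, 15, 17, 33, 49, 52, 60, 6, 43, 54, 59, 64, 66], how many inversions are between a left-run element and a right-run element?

Take each right-half value and tally the left-half values above it:
r = 6: 8, 15, 17, 33, 49, 52, 60 → 7
r = 43: 49, 52, 60 → 3
r = 54: 60 → 1
r = 59: 60 → 1
r = 64: none → 0
r = 66: none → 0
Cross-inversions: 7 + 3 + 1 + 1 + 0 + 0 = 12

12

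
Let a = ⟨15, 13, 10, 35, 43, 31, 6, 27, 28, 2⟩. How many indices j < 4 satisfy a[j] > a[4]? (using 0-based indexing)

The element at index 4 is 43.
Elements before it: 15, 13, 10, 35
None of them are larger than 43.

0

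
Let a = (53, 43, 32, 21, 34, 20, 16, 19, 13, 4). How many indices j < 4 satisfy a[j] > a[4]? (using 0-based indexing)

The element at index 4 is 34.
Elements before it: 53, 43, 32, 21
Those larger than 34: 53, 43

2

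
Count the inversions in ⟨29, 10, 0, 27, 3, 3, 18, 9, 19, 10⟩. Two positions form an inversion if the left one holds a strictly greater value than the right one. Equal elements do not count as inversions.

22 out-of-order pairs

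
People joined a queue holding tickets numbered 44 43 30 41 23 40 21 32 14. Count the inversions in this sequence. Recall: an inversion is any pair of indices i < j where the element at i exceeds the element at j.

30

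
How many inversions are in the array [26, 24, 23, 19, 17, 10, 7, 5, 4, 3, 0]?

Sweep left to right; for each value list the smaller values that follow it:
26: 10
24: 9
23: 8
19: 7
17: 6
10: 5
7: 4
5: 3
4: 2
3: 1
0: 0
Sum: 10 + 9 + 8 + 7 + 6 + 5 + 4 + 3 + 2 + 1 + 0 = 55

55 inversions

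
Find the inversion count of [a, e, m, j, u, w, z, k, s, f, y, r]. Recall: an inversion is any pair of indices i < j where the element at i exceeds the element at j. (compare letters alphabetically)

Element-by-element contributions:
a: 0
e: 0
m: 3
j: 1
u: 4
w: 4
z: 5
k: 1
s: 2
f: 0
y: 1
r: 0
Sum: 0 + 0 + 3 + 1 + 4 + 4 + 5 + 1 + 2 + 0 + 1 + 0 = 21

21 inversions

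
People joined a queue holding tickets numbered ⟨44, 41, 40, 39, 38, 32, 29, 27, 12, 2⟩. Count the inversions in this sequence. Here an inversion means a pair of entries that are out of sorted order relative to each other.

45

Element-by-element contributions:
44 → 41, 40, 39, 38, 32, 29, 27, 12, 2 → 9
41 → 40, 39, 38, 32, 29, 27, 12, 2 → 8
40 → 39, 38, 32, 29, 27, 12, 2 → 7
39 → 38, 32, 29, 27, 12, 2 → 6
38 → 32, 29, 27, 12, 2 → 5
32 → 29, 27, 12, 2 → 4
29 → 27, 12, 2 → 3
27 → 12, 2 → 2
12 → 2 → 1
2 → none → 0
Sum: 9 + 8 + 7 + 6 + 5 + 4 + 3 + 2 + 1 + 0 = 45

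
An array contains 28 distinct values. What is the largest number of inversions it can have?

Inversions: 378

The maximum occurs when the array is in strictly decreasing order: every one of the C(28, 2) pairs is inverted.
C(28, 2) = 28·27/2 = 378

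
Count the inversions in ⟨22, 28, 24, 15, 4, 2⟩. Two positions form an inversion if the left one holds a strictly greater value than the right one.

Out-of-order pairs: 13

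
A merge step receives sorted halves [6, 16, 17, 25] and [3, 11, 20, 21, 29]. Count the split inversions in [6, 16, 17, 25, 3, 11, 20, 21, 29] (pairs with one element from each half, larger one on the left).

For each element r of the right run, count left-run elements greater than r:
r = 3: 6, 16, 17, 25 → 4
r = 11: 16, 17, 25 → 3
r = 20: 25 → 1
r = 21: 25 → 1
r = 29: none → 0
Cross-inversions: 4 + 3 + 1 + 1 + 0 = 9

9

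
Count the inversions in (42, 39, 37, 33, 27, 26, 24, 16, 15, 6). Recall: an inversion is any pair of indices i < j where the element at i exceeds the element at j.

There are 45 inversions.

For each element, count later entries that are smaller:
42: 9
39: 8
37: 7
33: 6
27: 5
26: 4
24: 3
16: 2
15: 1
6: 0
Sum: 9 + 8 + 7 + 6 + 5 + 4 + 3 + 2 + 1 + 0 = 45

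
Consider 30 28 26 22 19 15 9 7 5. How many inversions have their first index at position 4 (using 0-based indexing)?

4

The element at index 4 is 19.
Elements after it: 15, 9, 7, 5
Those smaller than 19: 15, 9, 7, 5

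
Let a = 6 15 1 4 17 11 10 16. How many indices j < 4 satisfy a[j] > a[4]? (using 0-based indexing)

0

The element at index 4 is 17.
Elements before it: 6, 15, 1, 4
None of them are larger than 17.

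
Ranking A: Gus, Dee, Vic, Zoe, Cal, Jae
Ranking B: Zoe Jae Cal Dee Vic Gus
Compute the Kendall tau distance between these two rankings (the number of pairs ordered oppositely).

12

Assign each item its position (1..6) in the first ordering, then rewrite the second ordering as that position sequence:
positions: Gus→1, Dee→2, Vic→3, Zoe→4, Cal→5, Jae→6
second ordering as positions: [4, 6, 5, 2, 3, 1]
Discordant pairs = inversions in this position sequence.
4: 2, 3, 1 → 3
6: 5, 2, 3, 1 → 4
5: 2, 3, 1 → 3
2: 1 → 1
3: 1 → 1
1: 0
Total: 3 + 4 + 3 + 1 + 1 + 0 = 12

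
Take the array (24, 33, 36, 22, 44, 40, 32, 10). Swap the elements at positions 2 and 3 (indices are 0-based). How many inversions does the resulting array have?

Positions 2 and 3 hold 36 and 22; after swapping, the array is [24, 33, 22, 36, 44, 40, 32, 10].
Sweep left to right; for each value list the smaller values that follow it:
24: 2
33: 3
22: 1
36: 2
44: 3
40: 2
32: 1
10: 0
Sum: 2 + 3 + 1 + 2 + 3 + 2 + 1 + 0 = 14

14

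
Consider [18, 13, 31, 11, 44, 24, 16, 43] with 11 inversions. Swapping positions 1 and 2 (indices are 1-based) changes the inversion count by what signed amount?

-1

Positions 1 and 2 hold 18 and 13; after swapping, the array is [13, 18, 31, 11, 44, 24, 16, 43].
Sweep left to right; for each value list the smaller values that follow it:
13: 1
18: 2
31: 3
11: 0
44: 3
24: 1
16: 0
43: 0
Sum: 1 + 2 + 3 + 0 + 3 + 1 + 0 + 0 = 10
Change: 10 − 11 = -1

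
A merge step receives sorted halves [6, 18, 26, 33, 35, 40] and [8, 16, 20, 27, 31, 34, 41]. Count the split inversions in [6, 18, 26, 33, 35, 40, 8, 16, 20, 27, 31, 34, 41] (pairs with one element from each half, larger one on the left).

22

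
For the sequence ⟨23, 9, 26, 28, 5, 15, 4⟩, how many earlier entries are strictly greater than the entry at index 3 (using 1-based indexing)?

The element at index 3 is 26.
Elements before it: 23, 9
None of them are larger than 26.

0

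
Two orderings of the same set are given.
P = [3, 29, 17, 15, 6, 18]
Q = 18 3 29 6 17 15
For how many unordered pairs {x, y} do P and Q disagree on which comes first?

7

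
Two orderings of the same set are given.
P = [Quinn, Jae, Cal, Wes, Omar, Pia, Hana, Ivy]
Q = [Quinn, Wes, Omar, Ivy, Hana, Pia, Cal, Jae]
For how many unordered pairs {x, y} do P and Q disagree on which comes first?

Assign each item its position (1..8) in the first ordering, then rewrite the second ordering as that position sequence:
positions: Quinn→1, Jae→2, Cal→3, Wes→4, Omar→5, Pia→6, Hana→7, Ivy→8
second ordering as positions: [1, 4, 5, 8, 7, 6, 3, 2]
Discordant pairs = inversions in this position sequence.
1: 0
4: 3, 2 → 2
5: 3, 2 → 2
8: 7, 6, 3, 2 → 4
7: 6, 3, 2 → 3
6: 3, 2 → 2
3: 2 → 1
2: 0
Total: 0 + 2 + 2 + 4 + 3 + 2 + 1 + 0 = 14

14 disagreeing pairs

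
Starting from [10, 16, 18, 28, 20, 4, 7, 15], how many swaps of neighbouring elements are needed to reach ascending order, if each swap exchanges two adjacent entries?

There are 15 adjacent swaps.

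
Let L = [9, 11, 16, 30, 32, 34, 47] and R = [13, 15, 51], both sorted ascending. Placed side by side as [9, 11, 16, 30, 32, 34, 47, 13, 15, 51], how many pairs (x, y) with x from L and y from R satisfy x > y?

10

For each element r of the right run, count left-run elements greater than r:
r = 13: 16, 30, 32, 34, 47 → 5
r = 15: 16, 30, 32, 34, 47 → 5
r = 51: none → 0
Cross-inversions: 5 + 5 + 0 = 10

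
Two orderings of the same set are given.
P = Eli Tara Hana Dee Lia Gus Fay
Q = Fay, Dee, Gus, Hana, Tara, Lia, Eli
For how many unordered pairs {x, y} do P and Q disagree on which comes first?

17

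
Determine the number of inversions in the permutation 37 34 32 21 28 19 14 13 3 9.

Element-by-element contributions:
37 → 34, 32, 21, 28, 19, 14, 13, 3, 9 → 9
34 → 32, 21, 28, 19, 14, 13, 3, 9 → 8
32 → 21, 28, 19, 14, 13, 3, 9 → 7
21 → 19, 14, 13, 3, 9 → 5
28 → 19, 14, 13, 3, 9 → 5
19 → 14, 13, 3, 9 → 4
14 → 13, 3, 9 → 3
13 → 3, 9 → 2
3 → none → 0
9 → none → 0
Sum: 9 + 8 + 7 + 5 + 5 + 4 + 3 + 2 + 0 + 0 = 43

There are 43 inversions.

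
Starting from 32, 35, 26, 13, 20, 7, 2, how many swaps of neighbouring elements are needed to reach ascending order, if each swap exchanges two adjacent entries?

Minimum adjacent swaps = number of inversions (each swap of adjacent out-of-order elements removes one inversion and no swap can remove more).
Count inversions — for each element, later elements that are smaller:
32: 26, 13, 20, 7, 2 → 5
35: 26, 13, 20, 7, 2 → 5
26: 13, 20, 7, 2 → 4
13: 7, 2 → 2
20: 7, 2 → 2
7: 2 → 1
2: none → 0
Total inversions: 5 + 5 + 4 + 2 + 2 + 1 + 0 = 19

19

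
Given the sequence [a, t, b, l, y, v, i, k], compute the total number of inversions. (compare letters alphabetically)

For each element, count later entries that are smaller:
a: 0
t: 4
b: 0
l: 2
y: 3
v: 2
i: 0
k: 0
Sum: 0 + 4 + 0 + 2 + 3 + 2 + 0 + 0 = 11

11 out-of-order pairs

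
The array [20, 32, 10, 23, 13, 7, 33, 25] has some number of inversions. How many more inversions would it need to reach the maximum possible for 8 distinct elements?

Maximum inversions for 8 distinct elements is C(8, 2) = 8·7/2 = 28.
Current inversions — for each element, count later smaller elements:
20: 3
32: 5
10: 1
23: 2
13: 1
7: 0
33: 1
25: 0
Current total: 3 + 5 + 1 + 2 + 1 + 0 + 1 + 0 = 13
Shortfall: 28 − 13 = 15

15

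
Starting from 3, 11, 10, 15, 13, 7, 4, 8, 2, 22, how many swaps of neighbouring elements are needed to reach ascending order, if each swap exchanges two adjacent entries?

Each adjacent swap fixes exactly one inversion, so the minimum swap count equals the number of inversions.
Count inversions — for each element, later elements that are smaller:
3: 2 → 1
11: 10, 7, 4, 8, 2 → 5
10: 7, 4, 8, 2 → 4
15: 13, 7, 4, 8, 2 → 5
13: 7, 4, 8, 2 → 4
7: 4, 2 → 2
4: 2 → 1
8: 2 → 1
2: none → 0
22: none → 0
Total inversions: 1 + 5 + 4 + 5 + 4 + 2 + 1 + 1 + 0 + 0 = 23

23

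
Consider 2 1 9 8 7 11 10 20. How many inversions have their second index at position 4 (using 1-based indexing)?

1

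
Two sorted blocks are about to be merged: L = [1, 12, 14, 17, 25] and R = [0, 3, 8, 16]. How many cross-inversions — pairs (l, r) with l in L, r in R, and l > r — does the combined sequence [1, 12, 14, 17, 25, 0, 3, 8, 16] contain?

Take each right-half value and tally the left-half values above it:
r = 0: 1, 12, 14, 17, 25 → 5
r = 3: 12, 14, 17, 25 → 4
r = 8: 12, 14, 17, 25 → 4
r = 16: 17, 25 → 2
Cross-inversions: 5 + 4 + 4 + 2 = 15

15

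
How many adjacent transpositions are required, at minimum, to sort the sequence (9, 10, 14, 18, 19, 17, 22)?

2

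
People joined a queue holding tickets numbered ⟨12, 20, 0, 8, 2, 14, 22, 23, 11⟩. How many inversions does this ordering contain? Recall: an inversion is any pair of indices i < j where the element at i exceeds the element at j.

Element-by-element contributions:
12 → 0, 8, 2, 11 → 4
20 → 0, 8, 2, 14, 11 → 5
0 → none → 0
8 → 2 → 1
2 → none → 0
14 → 11 → 1
22 → 11 → 1
23 → 11 → 1
11 → none → 0
Sum: 4 + 5 + 0 + 1 + 0 + 1 + 1 + 1 + 0 = 13

13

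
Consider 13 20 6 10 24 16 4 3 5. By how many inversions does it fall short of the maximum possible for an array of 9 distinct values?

Maximum inversions for 9 distinct elements is C(9, 2) = 9·8/2 = 36.
Current inversions — for each element, count later smaller elements:
13: 5
20: 6
6: 3
10: 3
24: 4
16: 3
4: 1
3: 0
5: 0
Current total: 5 + 6 + 3 + 3 + 4 + 3 + 1 + 0 + 0 = 25
Shortfall: 36 − 25 = 11

11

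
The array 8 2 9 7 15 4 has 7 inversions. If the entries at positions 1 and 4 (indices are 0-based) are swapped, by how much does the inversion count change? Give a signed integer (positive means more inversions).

Positions 1 and 4 hold 2 and 15; after swapping, the array is [8, 15, 9, 7, 2, 4].
Count, for each position, how many later elements it exceeds:
8 → 7, 2, 4 → 3
15 → 9, 7, 2, 4 → 4
9 → 7, 2, 4 → 3
7 → 2, 4 → 2
2 → none → 0
4 → none → 0
Sum: 3 + 4 + 3 + 2 + 0 + 0 = 12
Change: 12 − 7 = +5

+5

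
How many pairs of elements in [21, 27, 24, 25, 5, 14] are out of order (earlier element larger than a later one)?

10

Inversion pairs (indices are 1-based):
(1,5): 21 > 5
(1,6): 21 > 14
(2,3): 27 > 24
(2,4): 27 > 25
(2,5): 27 > 5
(2,6): 27 > 14
(3,5): 24 > 5
(3,6): 24 > 14
(4,5): 25 > 5
(4,6): 25 > 14
That's 10 pairs.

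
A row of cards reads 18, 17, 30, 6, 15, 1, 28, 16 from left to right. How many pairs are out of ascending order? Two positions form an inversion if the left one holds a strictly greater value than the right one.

Count, for each position, how many later elements it exceeds:
18: 5
17: 4
30: 5
6: 1
15: 1
1: 0
28: 1
16: 0
Sum: 5 + 4 + 5 + 1 + 1 + 0 + 1 + 0 = 17

17 out-of-order pairs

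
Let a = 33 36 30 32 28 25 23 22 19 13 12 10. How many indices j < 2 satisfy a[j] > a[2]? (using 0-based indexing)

2 such elements

The element at index 2 is 30.
Elements before it: 33, 36
Those larger than 30: 33, 36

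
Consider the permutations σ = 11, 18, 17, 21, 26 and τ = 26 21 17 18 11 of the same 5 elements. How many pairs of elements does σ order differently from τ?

10 discordant pairs

Assign each item its position (1..5) in the first ordering, then rewrite the second ordering as that position sequence:
positions: 11→1, 18→2, 17→3, 21→4, 26→5
second ordering as positions: [5, 4, 3, 2, 1]
Discordant pairs = inversions in this position sequence.
5: 4, 3, 2, 1 → 4
4: 3, 2, 1 → 3
3: 2, 1 → 2
2: 1 → 1
1: 0
Total: 4 + 3 + 2 + 1 + 0 = 10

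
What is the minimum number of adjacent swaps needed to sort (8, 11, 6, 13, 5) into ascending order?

The minimum number of adjacent swaps to sort an array equals its inversion count, since every such swap removes exactly one inversion.
Count inversions — for each element, later elements that are smaller:
8: 6, 5 → 2
11: 6, 5 → 2
6: 5 → 1
13: 5 → 1
5: none → 0
Total inversions: 2 + 2 + 1 + 1 + 0 = 6

6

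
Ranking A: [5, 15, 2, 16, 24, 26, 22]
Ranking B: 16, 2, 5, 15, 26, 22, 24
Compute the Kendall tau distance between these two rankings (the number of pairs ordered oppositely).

Assign each item its position (1..7) in the first ordering, then rewrite the second ordering as that position sequence:
positions: 5→1, 15→2, 2→3, 16→4, 24→5, 26→6, 22→7
second ordering as positions: [4, 3, 1, 2, 6, 7, 5]
Discordant pairs = inversions in this position sequence.
4: 3, 1, 2 → 3
3: 1, 2 → 2
1: 0
2: 0
6: 5 → 1
7: 5 → 1
5: 0
Total: 3 + 2 + 0 + 0 + 1 + 1 + 0 = 7

7 discordant pairs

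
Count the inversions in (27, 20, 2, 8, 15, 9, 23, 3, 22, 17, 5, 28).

Count, for each position, how many later elements it exceeds:
27 → 20, 2, 8, 15, 9, 23, 3, 22, 17, 5 → 10
20 → 2, 8, 15, 9, 3, 17, 5 → 7
2 → none → 0
8 → 3, 5 → 2
15 → 9, 3, 5 → 3
9 → 3, 5 → 2
23 → 3, 22, 17, 5 → 4
3 → none → 0
22 → 17, 5 → 2
17 → 5 → 1
5 → none → 0
28 → none → 0
Sum: 10 + 7 + 0 + 2 + 3 + 2 + 4 + 0 + 2 + 1 + 0 + 0 = 31

31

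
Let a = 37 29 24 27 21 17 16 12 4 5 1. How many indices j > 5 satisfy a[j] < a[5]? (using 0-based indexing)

5 such elements

The element at index 5 is 17.
Elements after it: 16, 12, 4, 5, 1
Those smaller than 17: 16, 12, 4, 5, 1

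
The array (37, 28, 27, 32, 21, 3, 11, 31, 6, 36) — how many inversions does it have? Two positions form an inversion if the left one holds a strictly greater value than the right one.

There are 28 inversions.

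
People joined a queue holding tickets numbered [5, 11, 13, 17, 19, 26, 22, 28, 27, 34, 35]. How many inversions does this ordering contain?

2 inversions

Count, for each position, how many later elements it exceeds:
5: 0
11: 0
13: 0
17: 0
19: 0
26: 1
22: 0
28: 1
27: 0
34: 0
35: 0
Sum: 0 + 0 + 0 + 0 + 0 + 1 + 0 + 1 + 0 + 0 + 0 = 2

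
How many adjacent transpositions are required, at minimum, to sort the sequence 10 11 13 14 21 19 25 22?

The minimum number of adjacent swaps to sort an array equals its inversion count, since every such swap removes exactly one inversion.
Count inversions — for each element, later elements that are smaller:
10: none → 0
11: none → 0
13: none → 0
14: none → 0
21: 19 → 1
19: none → 0
25: 22 → 1
22: none → 0
Total inversions: 0 + 0 + 0 + 0 + 1 + 0 + 1 + 0 = 2

Swaps: 2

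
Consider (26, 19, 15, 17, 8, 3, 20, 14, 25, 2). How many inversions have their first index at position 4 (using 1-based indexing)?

The element at index 4 is 17.
Elements after it: 8, 3, 20, 14, 25, 2
Those smaller than 17: 8, 3, 14, 2

4 such elements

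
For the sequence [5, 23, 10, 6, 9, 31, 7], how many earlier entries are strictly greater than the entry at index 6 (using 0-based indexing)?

The element at index 6 is 7.
Elements before it: 5, 23, 10, 6, 9, 31
Those larger than 7: 23, 10, 9, 31

4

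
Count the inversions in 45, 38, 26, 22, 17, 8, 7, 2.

Count, for each position, how many later elements it exceeds:
45 → 38, 26, 22, 17, 8, 7, 2 → 7
38 → 26, 22, 17, 8, 7, 2 → 6
26 → 22, 17, 8, 7, 2 → 5
22 → 17, 8, 7, 2 → 4
17 → 8, 7, 2 → 3
8 → 7, 2 → 2
7 → 2 → 1
2 → none → 0
Sum: 7 + 6 + 5 + 4 + 3 + 2 + 1 + 0 = 28

28 out-of-order pairs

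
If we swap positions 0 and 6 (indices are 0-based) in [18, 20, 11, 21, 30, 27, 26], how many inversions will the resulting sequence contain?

There are 10 inversions.

Positions 0 and 6 hold 18 and 26; after swapping, the array is [26, 20, 11, 21, 30, 27, 18].
Count, for each position, how many later elements it exceeds:
26 → 20, 11, 21, 18 → 4
20 → 11, 18 → 2
11 → none → 0
21 → 18 → 1
30 → 27, 18 → 2
27 → 18 → 1
18 → none → 0
Sum: 4 + 2 + 0 + 1 + 2 + 1 + 0 = 10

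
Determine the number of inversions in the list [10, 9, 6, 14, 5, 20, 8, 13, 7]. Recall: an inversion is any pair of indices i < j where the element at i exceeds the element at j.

19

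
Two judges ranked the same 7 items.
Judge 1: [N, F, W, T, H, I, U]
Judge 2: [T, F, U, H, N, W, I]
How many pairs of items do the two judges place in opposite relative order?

10

Assign each item its position (1..7) in the first ordering, then rewrite the second ordering as that position sequence:
positions: N→1, F→2, W→3, T→4, H→5, I→6, U→7
second ordering as positions: [4, 2, 7, 5, 1, 3, 6]
Discordant pairs = inversions in this position sequence.
4: 2, 1, 3 → 3
2: 1 → 1
7: 5, 1, 3, 6 → 4
5: 1, 3 → 2
1: 0
3: 0
6: 0
Total: 3 + 1 + 4 + 2 + 0 + 0 + 0 = 10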